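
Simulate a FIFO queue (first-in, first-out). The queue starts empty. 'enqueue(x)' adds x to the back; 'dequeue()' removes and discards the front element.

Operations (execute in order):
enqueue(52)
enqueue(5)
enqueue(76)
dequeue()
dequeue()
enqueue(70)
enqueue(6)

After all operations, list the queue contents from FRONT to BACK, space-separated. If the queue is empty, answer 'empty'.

enqueue(52): [52]
enqueue(5): [52, 5]
enqueue(76): [52, 5, 76]
dequeue(): [5, 76]
dequeue(): [76]
enqueue(70): [76, 70]
enqueue(6): [76, 70, 6]

Answer: 76 70 6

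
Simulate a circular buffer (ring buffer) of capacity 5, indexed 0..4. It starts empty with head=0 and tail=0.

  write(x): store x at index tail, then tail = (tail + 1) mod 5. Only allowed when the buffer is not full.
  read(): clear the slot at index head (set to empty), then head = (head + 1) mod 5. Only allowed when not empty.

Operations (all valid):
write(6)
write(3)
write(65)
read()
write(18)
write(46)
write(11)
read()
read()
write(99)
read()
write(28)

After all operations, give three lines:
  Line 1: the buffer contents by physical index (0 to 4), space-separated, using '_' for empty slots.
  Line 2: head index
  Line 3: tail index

write(6): buf=[6 _ _ _ _], head=0, tail=1, size=1
write(3): buf=[6 3 _ _ _], head=0, tail=2, size=2
write(65): buf=[6 3 65 _ _], head=0, tail=3, size=3
read(): buf=[_ 3 65 _ _], head=1, tail=3, size=2
write(18): buf=[_ 3 65 18 _], head=1, tail=4, size=3
write(46): buf=[_ 3 65 18 46], head=1, tail=0, size=4
write(11): buf=[11 3 65 18 46], head=1, tail=1, size=5
read(): buf=[11 _ 65 18 46], head=2, tail=1, size=4
read(): buf=[11 _ _ 18 46], head=3, tail=1, size=3
write(99): buf=[11 99 _ 18 46], head=3, tail=2, size=4
read(): buf=[11 99 _ _ 46], head=4, tail=2, size=3
write(28): buf=[11 99 28 _ 46], head=4, tail=3, size=4

Answer: 11 99 28 _ 46
4
3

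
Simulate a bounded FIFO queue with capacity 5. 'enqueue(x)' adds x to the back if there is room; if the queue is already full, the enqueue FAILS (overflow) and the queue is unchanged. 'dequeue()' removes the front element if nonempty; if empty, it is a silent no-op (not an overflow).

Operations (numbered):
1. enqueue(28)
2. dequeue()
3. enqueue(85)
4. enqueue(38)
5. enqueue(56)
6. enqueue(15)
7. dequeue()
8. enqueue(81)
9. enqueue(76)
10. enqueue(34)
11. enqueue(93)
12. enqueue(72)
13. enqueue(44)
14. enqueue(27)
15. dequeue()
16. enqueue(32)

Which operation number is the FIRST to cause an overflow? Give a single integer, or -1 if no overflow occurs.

1. enqueue(28): size=1
2. dequeue(): size=0
3. enqueue(85): size=1
4. enqueue(38): size=2
5. enqueue(56): size=3
6. enqueue(15): size=4
7. dequeue(): size=3
8. enqueue(81): size=4
9. enqueue(76): size=5
10. enqueue(34): size=5=cap → OVERFLOW (fail)
11. enqueue(93): size=5=cap → OVERFLOW (fail)
12. enqueue(72): size=5=cap → OVERFLOW (fail)
13. enqueue(44): size=5=cap → OVERFLOW (fail)
14. enqueue(27): size=5=cap → OVERFLOW (fail)
15. dequeue(): size=4
16. enqueue(32): size=5

Answer: 10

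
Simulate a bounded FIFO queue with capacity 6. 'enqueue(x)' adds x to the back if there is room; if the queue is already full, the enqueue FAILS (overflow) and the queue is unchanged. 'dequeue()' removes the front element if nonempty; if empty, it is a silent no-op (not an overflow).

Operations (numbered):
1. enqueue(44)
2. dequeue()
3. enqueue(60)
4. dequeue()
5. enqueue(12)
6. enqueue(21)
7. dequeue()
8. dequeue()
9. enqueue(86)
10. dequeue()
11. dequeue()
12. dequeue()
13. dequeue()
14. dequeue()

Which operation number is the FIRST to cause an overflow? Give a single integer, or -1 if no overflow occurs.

1. enqueue(44): size=1
2. dequeue(): size=0
3. enqueue(60): size=1
4. dequeue(): size=0
5. enqueue(12): size=1
6. enqueue(21): size=2
7. dequeue(): size=1
8. dequeue(): size=0
9. enqueue(86): size=1
10. dequeue(): size=0
11. dequeue(): empty, no-op, size=0
12. dequeue(): empty, no-op, size=0
13. dequeue(): empty, no-op, size=0
14. dequeue(): empty, no-op, size=0

Answer: -1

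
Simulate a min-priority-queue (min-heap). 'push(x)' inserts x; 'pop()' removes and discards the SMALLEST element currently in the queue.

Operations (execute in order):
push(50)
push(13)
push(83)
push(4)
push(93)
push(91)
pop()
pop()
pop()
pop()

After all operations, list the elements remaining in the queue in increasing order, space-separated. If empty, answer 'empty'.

push(50): heap contents = [50]
push(13): heap contents = [13, 50]
push(83): heap contents = [13, 50, 83]
push(4): heap contents = [4, 13, 50, 83]
push(93): heap contents = [4, 13, 50, 83, 93]
push(91): heap contents = [4, 13, 50, 83, 91, 93]
pop() → 4: heap contents = [13, 50, 83, 91, 93]
pop() → 13: heap contents = [50, 83, 91, 93]
pop() → 50: heap contents = [83, 91, 93]
pop() → 83: heap contents = [91, 93]

Answer: 91 93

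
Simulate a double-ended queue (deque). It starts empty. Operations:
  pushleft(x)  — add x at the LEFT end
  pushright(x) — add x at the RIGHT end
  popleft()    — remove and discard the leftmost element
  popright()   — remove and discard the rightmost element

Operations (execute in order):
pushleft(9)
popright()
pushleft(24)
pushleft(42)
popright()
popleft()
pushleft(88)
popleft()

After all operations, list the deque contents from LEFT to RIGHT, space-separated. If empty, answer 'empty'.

pushleft(9): [9]
popright(): []
pushleft(24): [24]
pushleft(42): [42, 24]
popright(): [42]
popleft(): []
pushleft(88): [88]
popleft(): []

Answer: empty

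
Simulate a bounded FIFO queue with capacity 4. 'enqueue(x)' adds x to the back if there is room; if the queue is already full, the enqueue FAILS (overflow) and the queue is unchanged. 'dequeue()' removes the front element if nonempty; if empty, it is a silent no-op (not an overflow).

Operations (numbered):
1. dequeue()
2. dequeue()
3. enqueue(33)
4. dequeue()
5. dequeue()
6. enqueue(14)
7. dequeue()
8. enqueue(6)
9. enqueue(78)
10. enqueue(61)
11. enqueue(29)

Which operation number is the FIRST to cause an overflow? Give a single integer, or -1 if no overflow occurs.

1. dequeue(): empty, no-op, size=0
2. dequeue(): empty, no-op, size=0
3. enqueue(33): size=1
4. dequeue(): size=0
5. dequeue(): empty, no-op, size=0
6. enqueue(14): size=1
7. dequeue(): size=0
8. enqueue(6): size=1
9. enqueue(78): size=2
10. enqueue(61): size=3
11. enqueue(29): size=4

Answer: -1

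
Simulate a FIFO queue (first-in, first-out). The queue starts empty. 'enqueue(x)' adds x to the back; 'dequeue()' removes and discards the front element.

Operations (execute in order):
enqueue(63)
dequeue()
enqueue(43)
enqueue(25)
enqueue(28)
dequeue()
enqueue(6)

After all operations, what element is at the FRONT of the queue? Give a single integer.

enqueue(63): queue = [63]
dequeue(): queue = []
enqueue(43): queue = [43]
enqueue(25): queue = [43, 25]
enqueue(28): queue = [43, 25, 28]
dequeue(): queue = [25, 28]
enqueue(6): queue = [25, 28, 6]

Answer: 25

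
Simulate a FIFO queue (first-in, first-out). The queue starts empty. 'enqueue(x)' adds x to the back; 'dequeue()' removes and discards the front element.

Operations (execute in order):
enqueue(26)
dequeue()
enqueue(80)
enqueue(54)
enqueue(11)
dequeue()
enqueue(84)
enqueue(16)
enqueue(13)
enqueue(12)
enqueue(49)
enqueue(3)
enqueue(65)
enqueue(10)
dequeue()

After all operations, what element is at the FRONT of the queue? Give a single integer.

enqueue(26): queue = [26]
dequeue(): queue = []
enqueue(80): queue = [80]
enqueue(54): queue = [80, 54]
enqueue(11): queue = [80, 54, 11]
dequeue(): queue = [54, 11]
enqueue(84): queue = [54, 11, 84]
enqueue(16): queue = [54, 11, 84, 16]
enqueue(13): queue = [54, 11, 84, 16, 13]
enqueue(12): queue = [54, 11, 84, 16, 13, 12]
enqueue(49): queue = [54, 11, 84, 16, 13, 12, 49]
enqueue(3): queue = [54, 11, 84, 16, 13, 12, 49, 3]
enqueue(65): queue = [54, 11, 84, 16, 13, 12, 49, 3, 65]
enqueue(10): queue = [54, 11, 84, 16, 13, 12, 49, 3, 65, 10]
dequeue(): queue = [11, 84, 16, 13, 12, 49, 3, 65, 10]

Answer: 11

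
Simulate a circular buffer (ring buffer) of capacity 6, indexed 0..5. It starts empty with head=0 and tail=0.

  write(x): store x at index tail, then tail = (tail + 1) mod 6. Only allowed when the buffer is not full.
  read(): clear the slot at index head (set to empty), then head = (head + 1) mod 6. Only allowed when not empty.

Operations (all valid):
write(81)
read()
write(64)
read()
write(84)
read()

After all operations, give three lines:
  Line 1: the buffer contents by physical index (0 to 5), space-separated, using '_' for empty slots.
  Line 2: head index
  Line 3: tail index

Answer: _ _ _ _ _ _
3
3

Derivation:
write(81): buf=[81 _ _ _ _ _], head=0, tail=1, size=1
read(): buf=[_ _ _ _ _ _], head=1, tail=1, size=0
write(64): buf=[_ 64 _ _ _ _], head=1, tail=2, size=1
read(): buf=[_ _ _ _ _ _], head=2, tail=2, size=0
write(84): buf=[_ _ 84 _ _ _], head=2, tail=3, size=1
read(): buf=[_ _ _ _ _ _], head=3, tail=3, size=0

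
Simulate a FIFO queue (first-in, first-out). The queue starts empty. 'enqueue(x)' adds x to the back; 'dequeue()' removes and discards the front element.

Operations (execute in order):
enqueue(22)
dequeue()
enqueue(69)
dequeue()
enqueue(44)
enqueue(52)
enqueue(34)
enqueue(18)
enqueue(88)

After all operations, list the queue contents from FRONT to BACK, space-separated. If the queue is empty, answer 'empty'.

Answer: 44 52 34 18 88

Derivation:
enqueue(22): [22]
dequeue(): []
enqueue(69): [69]
dequeue(): []
enqueue(44): [44]
enqueue(52): [44, 52]
enqueue(34): [44, 52, 34]
enqueue(18): [44, 52, 34, 18]
enqueue(88): [44, 52, 34, 18, 88]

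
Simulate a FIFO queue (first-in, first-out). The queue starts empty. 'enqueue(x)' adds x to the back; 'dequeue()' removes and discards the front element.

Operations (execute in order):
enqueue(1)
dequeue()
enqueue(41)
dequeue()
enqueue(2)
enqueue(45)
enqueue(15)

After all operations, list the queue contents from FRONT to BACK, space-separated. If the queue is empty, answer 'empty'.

enqueue(1): [1]
dequeue(): []
enqueue(41): [41]
dequeue(): []
enqueue(2): [2]
enqueue(45): [2, 45]
enqueue(15): [2, 45, 15]

Answer: 2 45 15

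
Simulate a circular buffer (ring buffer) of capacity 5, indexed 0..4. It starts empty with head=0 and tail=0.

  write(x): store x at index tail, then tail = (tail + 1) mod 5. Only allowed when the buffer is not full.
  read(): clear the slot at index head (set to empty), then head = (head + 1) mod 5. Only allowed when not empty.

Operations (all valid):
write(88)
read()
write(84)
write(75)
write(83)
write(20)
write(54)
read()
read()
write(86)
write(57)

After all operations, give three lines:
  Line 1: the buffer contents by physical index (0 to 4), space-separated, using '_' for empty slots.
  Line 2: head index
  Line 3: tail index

write(88): buf=[88 _ _ _ _], head=0, tail=1, size=1
read(): buf=[_ _ _ _ _], head=1, tail=1, size=0
write(84): buf=[_ 84 _ _ _], head=1, tail=2, size=1
write(75): buf=[_ 84 75 _ _], head=1, tail=3, size=2
write(83): buf=[_ 84 75 83 _], head=1, tail=4, size=3
write(20): buf=[_ 84 75 83 20], head=1, tail=0, size=4
write(54): buf=[54 84 75 83 20], head=1, tail=1, size=5
read(): buf=[54 _ 75 83 20], head=2, tail=1, size=4
read(): buf=[54 _ _ 83 20], head=3, tail=1, size=3
write(86): buf=[54 86 _ 83 20], head=3, tail=2, size=4
write(57): buf=[54 86 57 83 20], head=3, tail=3, size=5

Answer: 54 86 57 83 20
3
3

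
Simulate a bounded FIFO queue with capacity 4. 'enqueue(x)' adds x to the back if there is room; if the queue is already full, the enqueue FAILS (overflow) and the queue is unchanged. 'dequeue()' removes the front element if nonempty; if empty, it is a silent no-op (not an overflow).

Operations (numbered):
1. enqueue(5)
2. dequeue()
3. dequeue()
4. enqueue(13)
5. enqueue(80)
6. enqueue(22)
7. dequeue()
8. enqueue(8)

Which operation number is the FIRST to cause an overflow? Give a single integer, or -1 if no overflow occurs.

Answer: -1

Derivation:
1. enqueue(5): size=1
2. dequeue(): size=0
3. dequeue(): empty, no-op, size=0
4. enqueue(13): size=1
5. enqueue(80): size=2
6. enqueue(22): size=3
7. dequeue(): size=2
8. enqueue(8): size=3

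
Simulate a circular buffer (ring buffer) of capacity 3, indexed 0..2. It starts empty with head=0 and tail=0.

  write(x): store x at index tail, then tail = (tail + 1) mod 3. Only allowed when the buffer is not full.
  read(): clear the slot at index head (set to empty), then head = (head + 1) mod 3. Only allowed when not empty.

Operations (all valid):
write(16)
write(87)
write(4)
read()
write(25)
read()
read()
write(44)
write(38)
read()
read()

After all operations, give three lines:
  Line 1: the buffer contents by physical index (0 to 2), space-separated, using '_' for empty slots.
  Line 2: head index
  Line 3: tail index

write(16): buf=[16 _ _], head=0, tail=1, size=1
write(87): buf=[16 87 _], head=0, tail=2, size=2
write(4): buf=[16 87 4], head=0, tail=0, size=3
read(): buf=[_ 87 4], head=1, tail=0, size=2
write(25): buf=[25 87 4], head=1, tail=1, size=3
read(): buf=[25 _ 4], head=2, tail=1, size=2
read(): buf=[25 _ _], head=0, tail=1, size=1
write(44): buf=[25 44 _], head=0, tail=2, size=2
write(38): buf=[25 44 38], head=0, tail=0, size=3
read(): buf=[_ 44 38], head=1, tail=0, size=2
read(): buf=[_ _ 38], head=2, tail=0, size=1

Answer: _ _ 38
2
0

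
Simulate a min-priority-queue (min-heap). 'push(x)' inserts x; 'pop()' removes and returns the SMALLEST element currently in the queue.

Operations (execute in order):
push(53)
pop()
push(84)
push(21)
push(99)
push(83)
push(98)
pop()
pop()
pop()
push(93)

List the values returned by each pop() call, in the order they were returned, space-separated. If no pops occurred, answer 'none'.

push(53): heap contents = [53]
pop() → 53: heap contents = []
push(84): heap contents = [84]
push(21): heap contents = [21, 84]
push(99): heap contents = [21, 84, 99]
push(83): heap contents = [21, 83, 84, 99]
push(98): heap contents = [21, 83, 84, 98, 99]
pop() → 21: heap contents = [83, 84, 98, 99]
pop() → 83: heap contents = [84, 98, 99]
pop() → 84: heap contents = [98, 99]
push(93): heap contents = [93, 98, 99]

Answer: 53 21 83 84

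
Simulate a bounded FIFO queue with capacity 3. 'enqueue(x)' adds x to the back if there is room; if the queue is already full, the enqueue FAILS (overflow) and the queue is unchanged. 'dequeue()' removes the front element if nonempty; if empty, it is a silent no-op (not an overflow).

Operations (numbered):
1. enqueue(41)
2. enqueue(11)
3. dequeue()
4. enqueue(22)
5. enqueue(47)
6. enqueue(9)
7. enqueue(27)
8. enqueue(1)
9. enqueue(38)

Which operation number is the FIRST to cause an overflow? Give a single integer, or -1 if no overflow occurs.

Answer: 6

Derivation:
1. enqueue(41): size=1
2. enqueue(11): size=2
3. dequeue(): size=1
4. enqueue(22): size=2
5. enqueue(47): size=3
6. enqueue(9): size=3=cap → OVERFLOW (fail)
7. enqueue(27): size=3=cap → OVERFLOW (fail)
8. enqueue(1): size=3=cap → OVERFLOW (fail)
9. enqueue(38): size=3=cap → OVERFLOW (fail)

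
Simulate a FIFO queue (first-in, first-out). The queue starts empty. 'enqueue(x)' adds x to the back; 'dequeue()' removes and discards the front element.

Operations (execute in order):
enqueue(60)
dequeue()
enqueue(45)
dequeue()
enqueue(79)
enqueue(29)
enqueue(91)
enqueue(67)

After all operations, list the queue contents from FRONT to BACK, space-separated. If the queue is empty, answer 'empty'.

Answer: 79 29 91 67

Derivation:
enqueue(60): [60]
dequeue(): []
enqueue(45): [45]
dequeue(): []
enqueue(79): [79]
enqueue(29): [79, 29]
enqueue(91): [79, 29, 91]
enqueue(67): [79, 29, 91, 67]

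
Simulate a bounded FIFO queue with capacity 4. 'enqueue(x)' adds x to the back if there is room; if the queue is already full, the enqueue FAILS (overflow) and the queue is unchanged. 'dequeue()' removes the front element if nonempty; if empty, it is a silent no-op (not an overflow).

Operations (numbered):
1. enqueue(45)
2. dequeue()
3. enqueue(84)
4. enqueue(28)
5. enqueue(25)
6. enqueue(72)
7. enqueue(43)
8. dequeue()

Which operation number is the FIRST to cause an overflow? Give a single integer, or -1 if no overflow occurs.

Answer: 7

Derivation:
1. enqueue(45): size=1
2. dequeue(): size=0
3. enqueue(84): size=1
4. enqueue(28): size=2
5. enqueue(25): size=3
6. enqueue(72): size=4
7. enqueue(43): size=4=cap → OVERFLOW (fail)
8. dequeue(): size=3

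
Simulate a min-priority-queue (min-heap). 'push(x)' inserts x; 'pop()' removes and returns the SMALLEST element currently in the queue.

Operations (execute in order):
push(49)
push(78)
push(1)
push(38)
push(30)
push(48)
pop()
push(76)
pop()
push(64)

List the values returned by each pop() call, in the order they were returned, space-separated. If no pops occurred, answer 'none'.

push(49): heap contents = [49]
push(78): heap contents = [49, 78]
push(1): heap contents = [1, 49, 78]
push(38): heap contents = [1, 38, 49, 78]
push(30): heap contents = [1, 30, 38, 49, 78]
push(48): heap contents = [1, 30, 38, 48, 49, 78]
pop() → 1: heap contents = [30, 38, 48, 49, 78]
push(76): heap contents = [30, 38, 48, 49, 76, 78]
pop() → 30: heap contents = [38, 48, 49, 76, 78]
push(64): heap contents = [38, 48, 49, 64, 76, 78]

Answer: 1 30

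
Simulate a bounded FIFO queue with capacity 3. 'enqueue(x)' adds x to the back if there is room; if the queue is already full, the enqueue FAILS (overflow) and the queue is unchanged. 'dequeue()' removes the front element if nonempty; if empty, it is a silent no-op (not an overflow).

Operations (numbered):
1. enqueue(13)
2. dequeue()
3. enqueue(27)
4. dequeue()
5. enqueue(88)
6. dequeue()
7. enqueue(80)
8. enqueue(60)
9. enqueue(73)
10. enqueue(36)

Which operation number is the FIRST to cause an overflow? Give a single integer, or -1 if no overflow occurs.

1. enqueue(13): size=1
2. dequeue(): size=0
3. enqueue(27): size=1
4. dequeue(): size=0
5. enqueue(88): size=1
6. dequeue(): size=0
7. enqueue(80): size=1
8. enqueue(60): size=2
9. enqueue(73): size=3
10. enqueue(36): size=3=cap → OVERFLOW (fail)

Answer: 10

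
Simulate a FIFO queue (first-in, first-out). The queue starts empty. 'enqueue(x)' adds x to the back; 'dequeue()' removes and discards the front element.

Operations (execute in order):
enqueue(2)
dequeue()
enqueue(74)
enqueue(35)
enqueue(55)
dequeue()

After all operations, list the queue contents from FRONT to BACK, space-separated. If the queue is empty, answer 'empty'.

Answer: 35 55

Derivation:
enqueue(2): [2]
dequeue(): []
enqueue(74): [74]
enqueue(35): [74, 35]
enqueue(55): [74, 35, 55]
dequeue(): [35, 55]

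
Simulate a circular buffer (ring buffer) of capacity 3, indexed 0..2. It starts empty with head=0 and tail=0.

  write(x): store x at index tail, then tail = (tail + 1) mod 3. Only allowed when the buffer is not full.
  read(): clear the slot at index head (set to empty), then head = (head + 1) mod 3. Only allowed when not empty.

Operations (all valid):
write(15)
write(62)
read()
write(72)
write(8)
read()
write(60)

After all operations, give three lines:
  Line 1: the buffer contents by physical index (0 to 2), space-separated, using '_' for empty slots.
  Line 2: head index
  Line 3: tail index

Answer: 8 60 72
2
2

Derivation:
write(15): buf=[15 _ _], head=0, tail=1, size=1
write(62): buf=[15 62 _], head=0, tail=2, size=2
read(): buf=[_ 62 _], head=1, tail=2, size=1
write(72): buf=[_ 62 72], head=1, tail=0, size=2
write(8): buf=[8 62 72], head=1, tail=1, size=3
read(): buf=[8 _ 72], head=2, tail=1, size=2
write(60): buf=[8 60 72], head=2, tail=2, size=3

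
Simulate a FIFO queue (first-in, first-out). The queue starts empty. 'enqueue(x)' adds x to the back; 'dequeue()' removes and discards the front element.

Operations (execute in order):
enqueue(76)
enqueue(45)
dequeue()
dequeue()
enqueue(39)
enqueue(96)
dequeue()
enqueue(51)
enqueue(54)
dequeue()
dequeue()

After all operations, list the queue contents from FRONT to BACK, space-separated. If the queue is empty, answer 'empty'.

Answer: 54

Derivation:
enqueue(76): [76]
enqueue(45): [76, 45]
dequeue(): [45]
dequeue(): []
enqueue(39): [39]
enqueue(96): [39, 96]
dequeue(): [96]
enqueue(51): [96, 51]
enqueue(54): [96, 51, 54]
dequeue(): [51, 54]
dequeue(): [54]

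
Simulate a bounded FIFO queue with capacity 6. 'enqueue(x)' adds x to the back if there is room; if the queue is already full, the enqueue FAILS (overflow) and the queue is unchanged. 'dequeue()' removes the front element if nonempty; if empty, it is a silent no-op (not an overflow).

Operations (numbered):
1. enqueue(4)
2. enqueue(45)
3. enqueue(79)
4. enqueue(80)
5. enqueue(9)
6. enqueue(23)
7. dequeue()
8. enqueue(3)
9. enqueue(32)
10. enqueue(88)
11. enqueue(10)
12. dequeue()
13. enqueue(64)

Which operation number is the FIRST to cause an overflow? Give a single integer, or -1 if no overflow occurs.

1. enqueue(4): size=1
2. enqueue(45): size=2
3. enqueue(79): size=3
4. enqueue(80): size=4
5. enqueue(9): size=5
6. enqueue(23): size=6
7. dequeue(): size=5
8. enqueue(3): size=6
9. enqueue(32): size=6=cap → OVERFLOW (fail)
10. enqueue(88): size=6=cap → OVERFLOW (fail)
11. enqueue(10): size=6=cap → OVERFLOW (fail)
12. dequeue(): size=5
13. enqueue(64): size=6

Answer: 9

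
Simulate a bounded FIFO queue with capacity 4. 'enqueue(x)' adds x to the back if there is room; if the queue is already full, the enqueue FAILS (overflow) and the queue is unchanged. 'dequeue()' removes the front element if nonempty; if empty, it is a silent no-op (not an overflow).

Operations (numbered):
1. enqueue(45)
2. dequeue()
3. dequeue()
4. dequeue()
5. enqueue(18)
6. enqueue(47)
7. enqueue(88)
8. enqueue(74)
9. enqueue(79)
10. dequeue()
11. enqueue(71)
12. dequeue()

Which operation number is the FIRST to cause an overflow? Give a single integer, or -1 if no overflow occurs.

1. enqueue(45): size=1
2. dequeue(): size=0
3. dequeue(): empty, no-op, size=0
4. dequeue(): empty, no-op, size=0
5. enqueue(18): size=1
6. enqueue(47): size=2
7. enqueue(88): size=3
8. enqueue(74): size=4
9. enqueue(79): size=4=cap → OVERFLOW (fail)
10. dequeue(): size=3
11. enqueue(71): size=4
12. dequeue(): size=3

Answer: 9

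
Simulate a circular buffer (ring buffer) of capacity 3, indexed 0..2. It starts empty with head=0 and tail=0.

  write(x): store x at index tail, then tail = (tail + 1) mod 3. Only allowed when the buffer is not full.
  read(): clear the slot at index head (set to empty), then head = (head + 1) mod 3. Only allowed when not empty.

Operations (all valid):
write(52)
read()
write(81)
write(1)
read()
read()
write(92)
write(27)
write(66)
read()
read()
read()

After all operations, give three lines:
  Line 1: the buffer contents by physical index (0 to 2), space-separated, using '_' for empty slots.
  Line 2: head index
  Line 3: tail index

Answer: _ _ _
0
0

Derivation:
write(52): buf=[52 _ _], head=0, tail=1, size=1
read(): buf=[_ _ _], head=1, tail=1, size=0
write(81): buf=[_ 81 _], head=1, tail=2, size=1
write(1): buf=[_ 81 1], head=1, tail=0, size=2
read(): buf=[_ _ 1], head=2, tail=0, size=1
read(): buf=[_ _ _], head=0, tail=0, size=0
write(92): buf=[92 _ _], head=0, tail=1, size=1
write(27): buf=[92 27 _], head=0, tail=2, size=2
write(66): buf=[92 27 66], head=0, tail=0, size=3
read(): buf=[_ 27 66], head=1, tail=0, size=2
read(): buf=[_ _ 66], head=2, tail=0, size=1
read(): buf=[_ _ _], head=0, tail=0, size=0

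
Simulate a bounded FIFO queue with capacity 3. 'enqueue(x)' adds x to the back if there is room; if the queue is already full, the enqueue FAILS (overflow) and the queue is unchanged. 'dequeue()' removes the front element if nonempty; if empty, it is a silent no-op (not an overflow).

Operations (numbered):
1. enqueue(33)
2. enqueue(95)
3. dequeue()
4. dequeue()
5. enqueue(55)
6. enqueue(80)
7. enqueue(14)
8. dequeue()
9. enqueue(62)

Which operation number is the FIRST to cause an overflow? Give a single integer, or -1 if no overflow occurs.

Answer: -1

Derivation:
1. enqueue(33): size=1
2. enqueue(95): size=2
3. dequeue(): size=1
4. dequeue(): size=0
5. enqueue(55): size=1
6. enqueue(80): size=2
7. enqueue(14): size=3
8. dequeue(): size=2
9. enqueue(62): size=3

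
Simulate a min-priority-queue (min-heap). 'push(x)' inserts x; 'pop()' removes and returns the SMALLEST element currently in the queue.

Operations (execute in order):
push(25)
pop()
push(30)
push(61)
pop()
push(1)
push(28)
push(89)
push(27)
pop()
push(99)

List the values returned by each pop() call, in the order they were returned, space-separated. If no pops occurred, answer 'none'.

Answer: 25 30 1

Derivation:
push(25): heap contents = [25]
pop() → 25: heap contents = []
push(30): heap contents = [30]
push(61): heap contents = [30, 61]
pop() → 30: heap contents = [61]
push(1): heap contents = [1, 61]
push(28): heap contents = [1, 28, 61]
push(89): heap contents = [1, 28, 61, 89]
push(27): heap contents = [1, 27, 28, 61, 89]
pop() → 1: heap contents = [27, 28, 61, 89]
push(99): heap contents = [27, 28, 61, 89, 99]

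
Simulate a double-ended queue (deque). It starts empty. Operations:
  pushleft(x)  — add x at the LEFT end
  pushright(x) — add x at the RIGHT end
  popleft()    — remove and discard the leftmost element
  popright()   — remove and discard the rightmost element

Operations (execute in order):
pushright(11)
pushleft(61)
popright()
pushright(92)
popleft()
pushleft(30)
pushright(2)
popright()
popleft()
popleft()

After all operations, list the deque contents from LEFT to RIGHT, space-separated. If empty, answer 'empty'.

Answer: empty

Derivation:
pushright(11): [11]
pushleft(61): [61, 11]
popright(): [61]
pushright(92): [61, 92]
popleft(): [92]
pushleft(30): [30, 92]
pushright(2): [30, 92, 2]
popright(): [30, 92]
popleft(): [92]
popleft(): []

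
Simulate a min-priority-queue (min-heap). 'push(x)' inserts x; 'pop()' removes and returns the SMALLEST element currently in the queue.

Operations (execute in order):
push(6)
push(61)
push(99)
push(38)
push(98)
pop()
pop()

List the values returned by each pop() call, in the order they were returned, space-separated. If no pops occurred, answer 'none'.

push(6): heap contents = [6]
push(61): heap contents = [6, 61]
push(99): heap contents = [6, 61, 99]
push(38): heap contents = [6, 38, 61, 99]
push(98): heap contents = [6, 38, 61, 98, 99]
pop() → 6: heap contents = [38, 61, 98, 99]
pop() → 38: heap contents = [61, 98, 99]

Answer: 6 38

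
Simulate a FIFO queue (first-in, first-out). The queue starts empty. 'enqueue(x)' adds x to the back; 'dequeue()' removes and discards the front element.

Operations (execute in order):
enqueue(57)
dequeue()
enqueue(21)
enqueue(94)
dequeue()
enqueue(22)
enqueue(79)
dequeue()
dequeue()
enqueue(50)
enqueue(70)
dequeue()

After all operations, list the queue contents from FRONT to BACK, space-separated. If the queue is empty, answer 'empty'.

enqueue(57): [57]
dequeue(): []
enqueue(21): [21]
enqueue(94): [21, 94]
dequeue(): [94]
enqueue(22): [94, 22]
enqueue(79): [94, 22, 79]
dequeue(): [22, 79]
dequeue(): [79]
enqueue(50): [79, 50]
enqueue(70): [79, 50, 70]
dequeue(): [50, 70]

Answer: 50 70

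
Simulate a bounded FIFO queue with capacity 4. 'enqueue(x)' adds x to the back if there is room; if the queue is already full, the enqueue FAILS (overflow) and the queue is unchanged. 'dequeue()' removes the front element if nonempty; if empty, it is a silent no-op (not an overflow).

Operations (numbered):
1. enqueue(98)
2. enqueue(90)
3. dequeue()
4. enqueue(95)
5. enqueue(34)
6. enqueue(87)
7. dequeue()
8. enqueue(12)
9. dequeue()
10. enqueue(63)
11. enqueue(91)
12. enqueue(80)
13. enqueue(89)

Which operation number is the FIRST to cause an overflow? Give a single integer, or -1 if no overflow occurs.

1. enqueue(98): size=1
2. enqueue(90): size=2
3. dequeue(): size=1
4. enqueue(95): size=2
5. enqueue(34): size=3
6. enqueue(87): size=4
7. dequeue(): size=3
8. enqueue(12): size=4
9. dequeue(): size=3
10. enqueue(63): size=4
11. enqueue(91): size=4=cap → OVERFLOW (fail)
12. enqueue(80): size=4=cap → OVERFLOW (fail)
13. enqueue(89): size=4=cap → OVERFLOW (fail)

Answer: 11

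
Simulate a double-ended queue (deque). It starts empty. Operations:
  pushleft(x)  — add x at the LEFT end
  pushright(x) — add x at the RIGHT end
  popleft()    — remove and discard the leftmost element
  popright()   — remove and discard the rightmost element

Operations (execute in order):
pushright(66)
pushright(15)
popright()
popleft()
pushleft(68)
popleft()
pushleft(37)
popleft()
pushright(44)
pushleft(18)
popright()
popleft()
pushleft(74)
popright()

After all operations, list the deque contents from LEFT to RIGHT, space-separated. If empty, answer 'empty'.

Answer: empty

Derivation:
pushright(66): [66]
pushright(15): [66, 15]
popright(): [66]
popleft(): []
pushleft(68): [68]
popleft(): []
pushleft(37): [37]
popleft(): []
pushright(44): [44]
pushleft(18): [18, 44]
popright(): [18]
popleft(): []
pushleft(74): [74]
popright(): []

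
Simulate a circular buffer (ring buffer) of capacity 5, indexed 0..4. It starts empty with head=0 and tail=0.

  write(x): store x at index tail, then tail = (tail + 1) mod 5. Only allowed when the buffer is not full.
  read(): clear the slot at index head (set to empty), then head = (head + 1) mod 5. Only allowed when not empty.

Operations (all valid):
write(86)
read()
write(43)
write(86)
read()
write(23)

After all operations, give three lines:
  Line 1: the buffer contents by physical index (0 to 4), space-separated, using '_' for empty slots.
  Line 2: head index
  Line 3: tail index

Answer: _ _ 86 23 _
2
4

Derivation:
write(86): buf=[86 _ _ _ _], head=0, tail=1, size=1
read(): buf=[_ _ _ _ _], head=1, tail=1, size=0
write(43): buf=[_ 43 _ _ _], head=1, tail=2, size=1
write(86): buf=[_ 43 86 _ _], head=1, tail=3, size=2
read(): buf=[_ _ 86 _ _], head=2, tail=3, size=1
write(23): buf=[_ _ 86 23 _], head=2, tail=4, size=2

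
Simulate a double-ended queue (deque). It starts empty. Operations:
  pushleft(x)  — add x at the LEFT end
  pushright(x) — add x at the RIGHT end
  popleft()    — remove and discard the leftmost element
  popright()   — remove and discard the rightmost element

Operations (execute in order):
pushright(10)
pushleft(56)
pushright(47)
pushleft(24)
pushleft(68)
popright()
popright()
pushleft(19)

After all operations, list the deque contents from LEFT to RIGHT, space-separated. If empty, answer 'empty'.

Answer: 19 68 24 56

Derivation:
pushright(10): [10]
pushleft(56): [56, 10]
pushright(47): [56, 10, 47]
pushleft(24): [24, 56, 10, 47]
pushleft(68): [68, 24, 56, 10, 47]
popright(): [68, 24, 56, 10]
popright(): [68, 24, 56]
pushleft(19): [19, 68, 24, 56]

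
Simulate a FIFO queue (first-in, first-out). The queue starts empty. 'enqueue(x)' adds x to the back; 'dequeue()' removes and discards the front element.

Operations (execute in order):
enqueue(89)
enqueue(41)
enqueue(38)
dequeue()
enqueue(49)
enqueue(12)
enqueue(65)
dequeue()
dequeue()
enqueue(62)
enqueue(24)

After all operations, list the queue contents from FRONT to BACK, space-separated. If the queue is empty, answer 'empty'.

Answer: 49 12 65 62 24

Derivation:
enqueue(89): [89]
enqueue(41): [89, 41]
enqueue(38): [89, 41, 38]
dequeue(): [41, 38]
enqueue(49): [41, 38, 49]
enqueue(12): [41, 38, 49, 12]
enqueue(65): [41, 38, 49, 12, 65]
dequeue(): [38, 49, 12, 65]
dequeue(): [49, 12, 65]
enqueue(62): [49, 12, 65, 62]
enqueue(24): [49, 12, 65, 62, 24]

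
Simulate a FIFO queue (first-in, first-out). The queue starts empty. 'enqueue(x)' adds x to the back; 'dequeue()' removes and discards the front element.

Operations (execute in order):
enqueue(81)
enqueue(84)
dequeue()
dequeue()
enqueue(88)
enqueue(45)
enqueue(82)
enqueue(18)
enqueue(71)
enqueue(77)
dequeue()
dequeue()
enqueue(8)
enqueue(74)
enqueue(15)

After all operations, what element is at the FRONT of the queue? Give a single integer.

enqueue(81): queue = [81]
enqueue(84): queue = [81, 84]
dequeue(): queue = [84]
dequeue(): queue = []
enqueue(88): queue = [88]
enqueue(45): queue = [88, 45]
enqueue(82): queue = [88, 45, 82]
enqueue(18): queue = [88, 45, 82, 18]
enqueue(71): queue = [88, 45, 82, 18, 71]
enqueue(77): queue = [88, 45, 82, 18, 71, 77]
dequeue(): queue = [45, 82, 18, 71, 77]
dequeue(): queue = [82, 18, 71, 77]
enqueue(8): queue = [82, 18, 71, 77, 8]
enqueue(74): queue = [82, 18, 71, 77, 8, 74]
enqueue(15): queue = [82, 18, 71, 77, 8, 74, 15]

Answer: 82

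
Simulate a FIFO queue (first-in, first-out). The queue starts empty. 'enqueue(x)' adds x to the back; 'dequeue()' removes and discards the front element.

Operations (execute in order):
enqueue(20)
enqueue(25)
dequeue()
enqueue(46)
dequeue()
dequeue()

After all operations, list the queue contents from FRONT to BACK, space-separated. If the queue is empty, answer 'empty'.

enqueue(20): [20]
enqueue(25): [20, 25]
dequeue(): [25]
enqueue(46): [25, 46]
dequeue(): [46]
dequeue(): []

Answer: empty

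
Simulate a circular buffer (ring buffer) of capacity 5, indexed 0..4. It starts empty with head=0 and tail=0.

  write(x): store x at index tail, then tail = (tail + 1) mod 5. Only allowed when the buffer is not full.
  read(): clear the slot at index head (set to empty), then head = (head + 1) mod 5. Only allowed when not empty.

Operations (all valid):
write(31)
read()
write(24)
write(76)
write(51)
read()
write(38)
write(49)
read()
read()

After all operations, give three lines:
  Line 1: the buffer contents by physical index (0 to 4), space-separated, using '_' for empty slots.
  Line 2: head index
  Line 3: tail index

write(31): buf=[31 _ _ _ _], head=0, tail=1, size=1
read(): buf=[_ _ _ _ _], head=1, tail=1, size=0
write(24): buf=[_ 24 _ _ _], head=1, tail=2, size=1
write(76): buf=[_ 24 76 _ _], head=1, tail=3, size=2
write(51): buf=[_ 24 76 51 _], head=1, tail=4, size=3
read(): buf=[_ _ 76 51 _], head=2, tail=4, size=2
write(38): buf=[_ _ 76 51 38], head=2, tail=0, size=3
write(49): buf=[49 _ 76 51 38], head=2, tail=1, size=4
read(): buf=[49 _ _ 51 38], head=3, tail=1, size=3
read(): buf=[49 _ _ _ 38], head=4, tail=1, size=2

Answer: 49 _ _ _ 38
4
1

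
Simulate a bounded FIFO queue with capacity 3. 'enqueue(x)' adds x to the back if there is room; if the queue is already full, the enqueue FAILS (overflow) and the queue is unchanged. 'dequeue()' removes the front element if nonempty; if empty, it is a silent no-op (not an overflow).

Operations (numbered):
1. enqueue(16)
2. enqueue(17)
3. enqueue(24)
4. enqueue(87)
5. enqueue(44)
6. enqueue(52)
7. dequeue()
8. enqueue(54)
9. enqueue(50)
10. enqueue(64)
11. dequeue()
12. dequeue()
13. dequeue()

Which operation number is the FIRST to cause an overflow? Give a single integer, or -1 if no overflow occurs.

1. enqueue(16): size=1
2. enqueue(17): size=2
3. enqueue(24): size=3
4. enqueue(87): size=3=cap → OVERFLOW (fail)
5. enqueue(44): size=3=cap → OVERFLOW (fail)
6. enqueue(52): size=3=cap → OVERFLOW (fail)
7. dequeue(): size=2
8. enqueue(54): size=3
9. enqueue(50): size=3=cap → OVERFLOW (fail)
10. enqueue(64): size=3=cap → OVERFLOW (fail)
11. dequeue(): size=2
12. dequeue(): size=1
13. dequeue(): size=0

Answer: 4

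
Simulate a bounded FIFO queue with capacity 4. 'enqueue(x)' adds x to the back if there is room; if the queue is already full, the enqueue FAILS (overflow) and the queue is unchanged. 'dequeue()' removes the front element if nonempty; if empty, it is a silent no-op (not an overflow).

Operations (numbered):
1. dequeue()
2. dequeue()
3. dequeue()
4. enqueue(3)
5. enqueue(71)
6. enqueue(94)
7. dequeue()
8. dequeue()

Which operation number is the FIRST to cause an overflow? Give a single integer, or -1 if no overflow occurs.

Answer: -1

Derivation:
1. dequeue(): empty, no-op, size=0
2. dequeue(): empty, no-op, size=0
3. dequeue(): empty, no-op, size=0
4. enqueue(3): size=1
5. enqueue(71): size=2
6. enqueue(94): size=3
7. dequeue(): size=2
8. dequeue(): size=1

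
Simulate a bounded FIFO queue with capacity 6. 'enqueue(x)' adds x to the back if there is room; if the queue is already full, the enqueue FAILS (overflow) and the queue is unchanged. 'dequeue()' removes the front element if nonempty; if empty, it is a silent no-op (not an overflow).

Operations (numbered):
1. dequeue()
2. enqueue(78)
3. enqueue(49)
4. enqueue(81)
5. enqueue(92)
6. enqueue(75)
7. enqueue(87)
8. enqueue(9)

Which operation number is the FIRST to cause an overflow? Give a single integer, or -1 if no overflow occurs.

Answer: 8

Derivation:
1. dequeue(): empty, no-op, size=0
2. enqueue(78): size=1
3. enqueue(49): size=2
4. enqueue(81): size=3
5. enqueue(92): size=4
6. enqueue(75): size=5
7. enqueue(87): size=6
8. enqueue(9): size=6=cap → OVERFLOW (fail)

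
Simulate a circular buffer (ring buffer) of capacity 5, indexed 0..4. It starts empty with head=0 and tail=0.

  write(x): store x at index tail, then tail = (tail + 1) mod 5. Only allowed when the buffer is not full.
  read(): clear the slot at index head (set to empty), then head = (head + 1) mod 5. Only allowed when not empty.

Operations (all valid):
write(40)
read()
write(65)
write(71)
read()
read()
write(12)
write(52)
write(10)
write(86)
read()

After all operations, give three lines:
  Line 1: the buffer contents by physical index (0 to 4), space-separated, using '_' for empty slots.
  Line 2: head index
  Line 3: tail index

Answer: 10 86 _ _ 52
4
2

Derivation:
write(40): buf=[40 _ _ _ _], head=0, tail=1, size=1
read(): buf=[_ _ _ _ _], head=1, tail=1, size=0
write(65): buf=[_ 65 _ _ _], head=1, tail=2, size=1
write(71): buf=[_ 65 71 _ _], head=1, tail=3, size=2
read(): buf=[_ _ 71 _ _], head=2, tail=3, size=1
read(): buf=[_ _ _ _ _], head=3, tail=3, size=0
write(12): buf=[_ _ _ 12 _], head=3, tail=4, size=1
write(52): buf=[_ _ _ 12 52], head=3, tail=0, size=2
write(10): buf=[10 _ _ 12 52], head=3, tail=1, size=3
write(86): buf=[10 86 _ 12 52], head=3, tail=2, size=4
read(): buf=[10 86 _ _ 52], head=4, tail=2, size=3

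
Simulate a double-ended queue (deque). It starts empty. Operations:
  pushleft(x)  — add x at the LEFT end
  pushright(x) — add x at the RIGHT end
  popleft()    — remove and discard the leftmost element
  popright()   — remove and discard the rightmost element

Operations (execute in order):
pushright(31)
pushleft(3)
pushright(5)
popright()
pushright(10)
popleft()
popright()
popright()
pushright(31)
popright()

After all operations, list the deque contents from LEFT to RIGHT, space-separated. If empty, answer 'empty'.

pushright(31): [31]
pushleft(3): [3, 31]
pushright(5): [3, 31, 5]
popright(): [3, 31]
pushright(10): [3, 31, 10]
popleft(): [31, 10]
popright(): [31]
popright(): []
pushright(31): [31]
popright(): []

Answer: empty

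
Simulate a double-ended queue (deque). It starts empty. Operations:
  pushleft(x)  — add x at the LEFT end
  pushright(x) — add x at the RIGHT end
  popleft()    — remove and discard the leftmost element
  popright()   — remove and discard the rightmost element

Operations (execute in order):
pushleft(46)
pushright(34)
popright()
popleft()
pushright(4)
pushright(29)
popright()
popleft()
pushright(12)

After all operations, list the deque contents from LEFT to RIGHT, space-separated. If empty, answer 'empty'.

Answer: 12

Derivation:
pushleft(46): [46]
pushright(34): [46, 34]
popright(): [46]
popleft(): []
pushright(4): [4]
pushright(29): [4, 29]
popright(): [4]
popleft(): []
pushright(12): [12]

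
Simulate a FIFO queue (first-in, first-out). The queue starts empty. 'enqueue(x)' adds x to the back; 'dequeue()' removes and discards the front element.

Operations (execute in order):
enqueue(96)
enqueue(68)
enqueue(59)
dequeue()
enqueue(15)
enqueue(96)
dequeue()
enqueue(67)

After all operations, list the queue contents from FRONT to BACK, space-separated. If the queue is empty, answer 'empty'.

Answer: 59 15 96 67

Derivation:
enqueue(96): [96]
enqueue(68): [96, 68]
enqueue(59): [96, 68, 59]
dequeue(): [68, 59]
enqueue(15): [68, 59, 15]
enqueue(96): [68, 59, 15, 96]
dequeue(): [59, 15, 96]
enqueue(67): [59, 15, 96, 67]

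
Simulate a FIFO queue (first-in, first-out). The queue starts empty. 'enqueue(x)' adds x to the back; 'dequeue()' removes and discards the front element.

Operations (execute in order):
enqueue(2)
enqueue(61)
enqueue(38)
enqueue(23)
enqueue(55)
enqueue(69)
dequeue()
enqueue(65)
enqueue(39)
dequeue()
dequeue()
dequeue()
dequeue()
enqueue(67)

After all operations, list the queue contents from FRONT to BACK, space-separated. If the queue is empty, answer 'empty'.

enqueue(2): [2]
enqueue(61): [2, 61]
enqueue(38): [2, 61, 38]
enqueue(23): [2, 61, 38, 23]
enqueue(55): [2, 61, 38, 23, 55]
enqueue(69): [2, 61, 38, 23, 55, 69]
dequeue(): [61, 38, 23, 55, 69]
enqueue(65): [61, 38, 23, 55, 69, 65]
enqueue(39): [61, 38, 23, 55, 69, 65, 39]
dequeue(): [38, 23, 55, 69, 65, 39]
dequeue(): [23, 55, 69, 65, 39]
dequeue(): [55, 69, 65, 39]
dequeue(): [69, 65, 39]
enqueue(67): [69, 65, 39, 67]

Answer: 69 65 39 67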